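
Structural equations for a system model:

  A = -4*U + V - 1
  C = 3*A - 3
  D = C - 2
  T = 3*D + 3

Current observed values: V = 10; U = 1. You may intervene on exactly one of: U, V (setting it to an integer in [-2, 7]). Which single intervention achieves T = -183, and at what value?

Intervening on U: with other inputs at their observed values, T = -36*U + 69. Solving for -183 gives U = 7, within [-2, 7].
Intervening on V: T = 9*V - 57. Reaching -183 requires V = -14, outside [-2, 7].

set U = 7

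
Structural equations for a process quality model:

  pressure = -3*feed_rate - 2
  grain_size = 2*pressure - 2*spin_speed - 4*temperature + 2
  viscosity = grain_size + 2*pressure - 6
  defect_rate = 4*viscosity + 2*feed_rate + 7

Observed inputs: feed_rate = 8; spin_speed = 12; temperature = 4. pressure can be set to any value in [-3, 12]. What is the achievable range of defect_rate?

Intervening on pressure fixes its value directly, overriding its dependence on feed_rate.
Substituting into the grain_size equation gives grain_size = 2*pressure - 38.
viscosity becomes 4*pressure - 44.
So defect_rate = 16*pressure - 153.
Linear in pressure, so extremes are at the endpoints: pressure = -3 gives defect_rate = -201; pressure = 12 gives defect_rate = 39.

-201 to 39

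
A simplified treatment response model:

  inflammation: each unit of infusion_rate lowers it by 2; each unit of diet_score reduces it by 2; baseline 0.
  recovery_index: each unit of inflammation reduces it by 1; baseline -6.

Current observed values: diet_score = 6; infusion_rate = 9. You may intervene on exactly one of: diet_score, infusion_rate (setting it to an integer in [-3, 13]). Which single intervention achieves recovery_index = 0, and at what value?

set infusion_rate = -3

Intervening on diet_score: recovery_index = 2*diet_score + 12. Reaching 0 requires diet_score = -6, outside [-3, 13].
Intervening on infusion_rate: with other inputs at their observed values, recovery_index = 2*infusion_rate + 6. Solving for 0 gives infusion_rate = -3, within [-3, 13].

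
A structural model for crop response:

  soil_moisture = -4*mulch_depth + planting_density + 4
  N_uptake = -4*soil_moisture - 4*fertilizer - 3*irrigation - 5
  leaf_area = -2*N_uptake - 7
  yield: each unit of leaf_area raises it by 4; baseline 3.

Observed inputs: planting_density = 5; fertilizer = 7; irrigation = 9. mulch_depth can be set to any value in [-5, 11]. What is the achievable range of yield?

-665 to 1383

Substituting into the soil_moisture equation gives soil_moisture = -4*mulch_depth + 9.
Substituting into the N_uptake equation gives N_uptake = 16*mulch_depth - 96.
Substituting into the leaf_area equation gives leaf_area = -32*mulch_depth + 185.
This gives yield = -128*mulch_depth + 743.
Linear in mulch_depth, so extremes are at the endpoints: mulch_depth = -5 gives yield = 1383; mulch_depth = 11 gives yield = -665.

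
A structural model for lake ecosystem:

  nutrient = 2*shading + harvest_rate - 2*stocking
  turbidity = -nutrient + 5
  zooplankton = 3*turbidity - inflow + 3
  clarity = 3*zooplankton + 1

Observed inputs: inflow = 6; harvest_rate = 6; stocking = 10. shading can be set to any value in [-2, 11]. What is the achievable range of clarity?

-35 to 199

Substituting into the nutrient equation gives nutrient = 2*shading - 14.
Substituting into the turbidity equation gives turbidity = -2*shading + 19.
Substituting into the zooplankton equation gives zooplankton = -6*shading + 54.
This gives clarity = -18*shading + 163.
Linear in shading, so extremes are at the endpoints: shading = -2 gives clarity = 199; shading = 11 gives clarity = -35.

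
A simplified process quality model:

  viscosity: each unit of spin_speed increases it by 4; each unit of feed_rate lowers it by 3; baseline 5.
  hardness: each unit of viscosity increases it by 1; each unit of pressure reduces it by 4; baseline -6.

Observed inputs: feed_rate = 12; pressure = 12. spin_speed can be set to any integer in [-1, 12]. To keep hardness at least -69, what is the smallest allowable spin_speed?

spin_speed = 4

Substituting into the viscosity equation gives viscosity = 4*spin_speed - 31.
Substituting into the hardness equation gives hardness = 4*spin_speed - 85.
Require 4*spin_speed - 85 ≥ -69, so spin_speed ≥ 4.
The smallest integer in [-1, 12] satisfying this is 4.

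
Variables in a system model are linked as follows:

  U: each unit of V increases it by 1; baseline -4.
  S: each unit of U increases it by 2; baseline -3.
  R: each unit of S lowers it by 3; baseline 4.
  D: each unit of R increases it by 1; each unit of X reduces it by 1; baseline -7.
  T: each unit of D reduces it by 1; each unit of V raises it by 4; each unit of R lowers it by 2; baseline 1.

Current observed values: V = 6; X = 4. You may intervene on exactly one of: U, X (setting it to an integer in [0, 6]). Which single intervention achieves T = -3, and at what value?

Intervening on U: with other inputs at their observed values, T = 18*U - 3. Solving for -3 gives U = 0, within [0, 6].
Intervening on X: T = X + 29. Reaching -3 requires X = -32, outside [0, 6].

set U = 0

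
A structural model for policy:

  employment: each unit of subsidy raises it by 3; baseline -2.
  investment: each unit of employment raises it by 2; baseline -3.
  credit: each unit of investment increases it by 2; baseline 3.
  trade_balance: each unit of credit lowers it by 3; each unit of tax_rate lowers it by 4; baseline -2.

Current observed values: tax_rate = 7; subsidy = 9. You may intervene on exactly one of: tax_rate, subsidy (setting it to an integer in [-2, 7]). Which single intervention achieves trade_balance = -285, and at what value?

Intervening on tax_rate: with other inputs at their observed values, trade_balance = -4*tax_rate - 293. Solving for -285 gives tax_rate = -2, within [-2, 7].
Intervening on subsidy: trade_balance = -36*subsidy + 3. Reaching -285 requires subsidy = 8, outside [-2, 7].

set tax_rate = -2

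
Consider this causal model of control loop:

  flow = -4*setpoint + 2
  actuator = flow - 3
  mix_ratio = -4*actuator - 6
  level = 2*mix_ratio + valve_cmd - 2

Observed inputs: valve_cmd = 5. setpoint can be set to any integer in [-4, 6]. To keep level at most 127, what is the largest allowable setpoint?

setpoint = 4

Substituting into the actuator equation gives actuator = -4*setpoint - 1.
Substituting into the mix_ratio equation gives mix_ratio = 16*setpoint - 2.
Substituting into the level equation gives level = 32*setpoint - 1.
Require 32*setpoint - 1 ≤ 127, so setpoint ≤ 4.
The largest integer in [-4, 6] satisfying this is 4.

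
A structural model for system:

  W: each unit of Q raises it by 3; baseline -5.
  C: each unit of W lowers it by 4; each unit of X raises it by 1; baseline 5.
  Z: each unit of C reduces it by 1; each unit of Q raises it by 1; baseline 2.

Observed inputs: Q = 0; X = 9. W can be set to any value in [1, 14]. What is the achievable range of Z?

Intervening on W fixes its value directly, overriding its dependence on Q.
Substituting into the C equation gives C = -4*W + 14.
So Z = 4*W - 12.
Linear in W, so extremes are at the endpoints: W = 1 gives Z = -8; W = 14 gives Z = 44.

-8 to 44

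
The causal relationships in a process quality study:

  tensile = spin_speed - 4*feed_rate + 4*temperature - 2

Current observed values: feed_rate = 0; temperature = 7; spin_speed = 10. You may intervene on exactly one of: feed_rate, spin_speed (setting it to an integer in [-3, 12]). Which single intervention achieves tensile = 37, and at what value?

Intervening on feed_rate: tensile = -4*feed_rate + 36. Reaching 37 requires feed_rate = -1/4, not an integer.
Intervening on spin_speed: with other inputs at their observed values, tensile = spin_speed + 26. Solving for 37 gives spin_speed = 11, within [-3, 12].

set spin_speed = 11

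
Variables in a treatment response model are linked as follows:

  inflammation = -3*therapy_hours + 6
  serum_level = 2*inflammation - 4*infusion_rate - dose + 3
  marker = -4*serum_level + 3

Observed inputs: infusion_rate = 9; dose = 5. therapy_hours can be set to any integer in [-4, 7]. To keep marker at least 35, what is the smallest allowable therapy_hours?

Substituting into the serum_level equation gives serum_level = -6*therapy_hours - 26.
This gives marker = 24*therapy_hours + 107.
Require 24*therapy_hours + 107 ≥ 35, so therapy_hours ≥ -3.
The smallest integer in [-4, 7] satisfying this is -3.

therapy_hours = -3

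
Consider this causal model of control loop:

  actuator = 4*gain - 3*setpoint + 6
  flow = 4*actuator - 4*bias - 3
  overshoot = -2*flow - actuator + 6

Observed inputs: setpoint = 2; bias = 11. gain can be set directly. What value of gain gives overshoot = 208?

Substituting into the actuator equation gives actuator = 4*gain.
Substituting into the flow equation gives flow = 16*gain - 47.
So overshoot = -36*gain + 100.
Solve -36*gain + 100 = 208: gain = (208 - 100) / -36 = -3.

gain = -3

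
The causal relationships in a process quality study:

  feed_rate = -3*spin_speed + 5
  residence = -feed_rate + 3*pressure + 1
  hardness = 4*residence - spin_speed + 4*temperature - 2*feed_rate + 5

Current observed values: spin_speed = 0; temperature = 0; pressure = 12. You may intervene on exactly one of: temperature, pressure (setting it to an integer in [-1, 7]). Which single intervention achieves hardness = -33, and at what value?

Intervening on temperature: hardness = 4*temperature + 123. Reaching -33 requires temperature = -39, outside [-1, 7].
Intervening on pressure: with other inputs at their observed values, hardness = 12*pressure - 21. Solving for -33 gives pressure = -1, within [-1, 7].

set pressure = -1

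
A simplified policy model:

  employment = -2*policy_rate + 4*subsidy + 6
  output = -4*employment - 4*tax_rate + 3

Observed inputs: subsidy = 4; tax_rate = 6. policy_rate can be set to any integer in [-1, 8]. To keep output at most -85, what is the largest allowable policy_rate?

policy_rate = 3

Substituting into the employment equation gives employment = -2*policy_rate + 22.
Substituting into the output equation gives output = 8*policy_rate - 109.
Require 8*policy_rate - 109 ≤ -85, so policy_rate ≤ 3.
The largest integer in [-1, 8] satisfying this is 3.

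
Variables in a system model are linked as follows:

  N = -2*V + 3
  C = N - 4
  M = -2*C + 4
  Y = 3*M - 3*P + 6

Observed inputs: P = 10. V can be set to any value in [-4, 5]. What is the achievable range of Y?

-54 to 54

Substituting into the C equation gives C = -2*V - 1.
M becomes 4*V + 6.
Substituting into the Y equation gives Y = 12*V - 6.
Linear in V, so extremes are at the endpoints: V = -4 gives Y = -54; V = 5 gives Y = 54.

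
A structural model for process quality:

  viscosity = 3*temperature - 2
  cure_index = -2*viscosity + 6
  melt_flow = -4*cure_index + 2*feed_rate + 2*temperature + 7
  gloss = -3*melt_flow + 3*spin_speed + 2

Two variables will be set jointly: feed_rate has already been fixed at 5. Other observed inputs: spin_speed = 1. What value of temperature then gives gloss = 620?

With feed_rate held at 5:
Substituting into the cure_index equation gives cure_index = -6*temperature + 10.
Substituting into the melt_flow equation gives melt_flow = 26*temperature - 23.
Substituting into the gloss equation gives gloss = -78*temperature + 74.
Solve -78*temperature + 74 = 620: temperature = (620 - 74) / -78 = -7.

temperature = -7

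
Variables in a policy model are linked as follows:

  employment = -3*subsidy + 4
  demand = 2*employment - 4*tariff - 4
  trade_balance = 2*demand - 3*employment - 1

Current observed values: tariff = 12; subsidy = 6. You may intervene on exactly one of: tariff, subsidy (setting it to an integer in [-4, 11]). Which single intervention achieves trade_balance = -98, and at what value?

Intervening on tariff: trade_balance = -8*tariff - 23. Reaching -98 requires tariff = 75/8, not an integer.
Intervening on subsidy: with other inputs at their observed values, trade_balance = -3*subsidy - 101. Solving for -98 gives subsidy = -1, within [-4, 11].

set subsidy = -1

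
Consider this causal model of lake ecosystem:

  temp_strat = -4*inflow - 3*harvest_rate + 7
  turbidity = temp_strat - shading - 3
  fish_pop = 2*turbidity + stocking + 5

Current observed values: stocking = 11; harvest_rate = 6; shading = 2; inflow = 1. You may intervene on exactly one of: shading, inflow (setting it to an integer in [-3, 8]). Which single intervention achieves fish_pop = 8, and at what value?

set inflow = -3

Intervening on shading: fish_pop = -2*shading - 20. Reaching 8 requires shading = -14, outside [-3, 8].
Intervening on inflow: with other inputs at their observed values, fish_pop = -8*inflow - 16. Solving for 8 gives inflow = -3, within [-3, 8].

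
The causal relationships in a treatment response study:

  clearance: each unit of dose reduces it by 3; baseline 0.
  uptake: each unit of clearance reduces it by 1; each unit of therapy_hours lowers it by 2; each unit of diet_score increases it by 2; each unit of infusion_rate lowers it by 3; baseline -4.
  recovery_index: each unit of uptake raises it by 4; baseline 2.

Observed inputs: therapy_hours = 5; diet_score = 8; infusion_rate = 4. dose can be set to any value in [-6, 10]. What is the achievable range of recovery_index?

-110 to 82

Substituting into the uptake equation gives uptake = 3*dose - 10.
recovery_index becomes 12*dose - 38.
Linear in dose, so extremes are at the endpoints: dose = -6 gives recovery_index = -110; dose = 10 gives recovery_index = 82.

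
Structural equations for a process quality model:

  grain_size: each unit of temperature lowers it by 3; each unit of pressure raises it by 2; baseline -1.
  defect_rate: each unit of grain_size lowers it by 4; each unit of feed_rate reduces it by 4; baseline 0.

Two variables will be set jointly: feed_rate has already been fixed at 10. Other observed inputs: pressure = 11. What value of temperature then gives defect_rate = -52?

temperature = 6

With feed_rate held at 10:
Substituting into the grain_size equation gives grain_size = -3*temperature + 21.
This gives defect_rate = 12*temperature - 124.
Solve 12*temperature - 124 = -52: temperature = (-52 + 124) / 12 = 6.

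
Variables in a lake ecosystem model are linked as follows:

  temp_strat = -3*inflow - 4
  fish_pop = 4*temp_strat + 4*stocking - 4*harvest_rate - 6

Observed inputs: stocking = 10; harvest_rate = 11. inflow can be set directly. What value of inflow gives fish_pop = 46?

inflow = -6

Substituting into the fish_pop equation gives fish_pop = -12*inflow - 26.
Solve -12*inflow - 26 = 46: inflow = (46 + 26) / -12 = -6.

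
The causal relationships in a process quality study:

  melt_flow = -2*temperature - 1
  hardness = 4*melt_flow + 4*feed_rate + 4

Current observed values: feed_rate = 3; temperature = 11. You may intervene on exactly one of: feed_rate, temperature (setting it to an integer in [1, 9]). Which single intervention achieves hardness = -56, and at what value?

set feed_rate = 8

Intervening on feed_rate: with other inputs at their observed values, hardness = 4*feed_rate - 88. Solving for -56 gives feed_rate = 8, within [1, 9].
Intervening on temperature: hardness = -8*temperature + 12. Reaching -56 requires temperature = 17/2, not an integer.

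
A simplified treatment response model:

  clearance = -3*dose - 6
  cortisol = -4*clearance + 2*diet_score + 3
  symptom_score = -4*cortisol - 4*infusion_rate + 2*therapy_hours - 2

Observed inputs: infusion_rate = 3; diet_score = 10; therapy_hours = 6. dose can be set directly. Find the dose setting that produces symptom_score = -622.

dose = 9

Substituting into the cortisol equation gives cortisol = 12*dose + 47.
Substituting into the symptom_score equation gives symptom_score = -48*dose - 190.
Solve -48*dose - 190 = -622: dose = (-622 + 190) / -48 = 9.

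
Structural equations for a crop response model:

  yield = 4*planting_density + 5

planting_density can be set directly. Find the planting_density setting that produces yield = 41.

Solve 4*planting_density + 5 = 41: planting_density = (41 - 5) / 4 = 9.

planting_density = 9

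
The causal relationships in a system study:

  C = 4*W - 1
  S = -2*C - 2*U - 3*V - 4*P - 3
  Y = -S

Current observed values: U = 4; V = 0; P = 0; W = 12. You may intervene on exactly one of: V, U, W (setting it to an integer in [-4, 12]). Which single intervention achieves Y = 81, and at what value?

Intervening on V: Y = 3*V + 105. Reaching 81 requires V = -8, outside [-4, 12].
Intervening on U: Y = 2*U + 97. Reaching 81 requires U = -8, outside [-4, 12].
Intervening on W: with other inputs at their observed values, Y = 8*W + 9. Solving for 81 gives W = 9, within [-4, 12].

set W = 9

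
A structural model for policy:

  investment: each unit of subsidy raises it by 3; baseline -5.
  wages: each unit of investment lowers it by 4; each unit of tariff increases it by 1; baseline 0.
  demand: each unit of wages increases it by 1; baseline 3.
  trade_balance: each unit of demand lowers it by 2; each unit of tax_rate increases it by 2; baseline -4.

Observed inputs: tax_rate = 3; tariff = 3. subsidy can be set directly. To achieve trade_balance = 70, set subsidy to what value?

Substituting into the wages equation gives wages = -12*subsidy + 23.
This gives demand = -12*subsidy + 26.
So trade_balance = 24*subsidy - 50.
Solve 24*subsidy - 50 = 70: subsidy = (70 + 50) / 24 = 5.

subsidy = 5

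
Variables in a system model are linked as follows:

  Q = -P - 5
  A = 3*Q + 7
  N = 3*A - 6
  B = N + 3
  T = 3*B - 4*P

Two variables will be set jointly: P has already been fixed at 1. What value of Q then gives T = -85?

With P held at 1:
Intervening on Q fixes its value directly, overriding its dependence on P.
Substituting into the N equation gives N = 9*Q + 15.
So B = 9*Q + 18.
This gives T = 27*Q + 50.
Solve 27*Q + 50 = -85: Q = (-85 - 50) / 27 = -5.

Q = -5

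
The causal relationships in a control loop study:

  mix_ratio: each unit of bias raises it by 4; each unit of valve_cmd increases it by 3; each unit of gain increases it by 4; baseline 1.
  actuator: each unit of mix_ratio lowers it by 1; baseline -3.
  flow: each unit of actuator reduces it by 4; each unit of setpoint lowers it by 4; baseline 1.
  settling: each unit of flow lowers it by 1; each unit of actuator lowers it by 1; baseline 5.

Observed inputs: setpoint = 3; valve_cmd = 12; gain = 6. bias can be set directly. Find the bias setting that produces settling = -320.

Substituting into the mix_ratio equation gives mix_ratio = 4*bias + 61.
Substituting into the actuator equation gives actuator = -4*bias - 64.
Substituting into the flow equation gives flow = 16*bias + 245.
This gives settling = -12*bias - 176.
Solve -12*bias - 176 = -320: bias = (-320 + 176) / -12 = 12.

bias = 12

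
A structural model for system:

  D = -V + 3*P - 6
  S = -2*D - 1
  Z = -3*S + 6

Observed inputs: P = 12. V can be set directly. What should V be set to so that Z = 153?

Substituting into the D equation gives D = -V + 30.
Substituting into the S equation gives S = 2*V - 61.
Substituting into the Z equation gives Z = -6*V + 189.
Solve -6*V + 189 = 153: V = (153 - 189) / -6 = 6.

V = 6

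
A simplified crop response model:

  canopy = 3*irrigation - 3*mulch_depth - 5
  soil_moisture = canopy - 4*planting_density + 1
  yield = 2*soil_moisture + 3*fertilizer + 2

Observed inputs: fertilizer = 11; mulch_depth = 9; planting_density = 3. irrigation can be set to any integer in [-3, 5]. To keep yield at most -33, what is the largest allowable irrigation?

irrigation = 3

Substituting into the canopy equation gives canopy = 3*irrigation - 32.
Substituting into the soil_moisture equation gives soil_moisture = 3*irrigation - 43.
Substituting into the yield equation gives yield = 6*irrigation - 51.
Require 6*irrigation - 51 ≤ -33, so irrigation ≤ 3.
The largest integer in [-3, 5] satisfying this is 3.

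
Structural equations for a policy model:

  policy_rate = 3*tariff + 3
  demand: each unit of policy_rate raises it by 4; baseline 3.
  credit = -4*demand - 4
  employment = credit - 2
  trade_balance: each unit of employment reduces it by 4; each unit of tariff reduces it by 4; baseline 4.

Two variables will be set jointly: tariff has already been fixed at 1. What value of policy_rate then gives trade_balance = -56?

With tariff held at 1:
Intervening on policy_rate fixes its value directly, overriding its dependence on tariff.
Substituting into the credit equation gives credit = -16*policy_rate - 16.
Substituting into the employment equation gives employment = -16*policy_rate - 18.
Substituting into the trade_balance equation gives trade_balance = 64*policy_rate + 72.
Solve 64*policy_rate + 72 = -56: policy_rate = (-56 - 72) / 64 = -2.

policy_rate = -2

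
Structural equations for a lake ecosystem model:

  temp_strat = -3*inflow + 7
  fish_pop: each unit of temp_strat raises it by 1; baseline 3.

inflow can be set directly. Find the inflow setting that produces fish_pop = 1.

Substituting into the fish_pop equation gives fish_pop = -3*inflow + 10.
Solve -3*inflow + 10 = 1: inflow = (1 - 10) / -3 = 3.

inflow = 3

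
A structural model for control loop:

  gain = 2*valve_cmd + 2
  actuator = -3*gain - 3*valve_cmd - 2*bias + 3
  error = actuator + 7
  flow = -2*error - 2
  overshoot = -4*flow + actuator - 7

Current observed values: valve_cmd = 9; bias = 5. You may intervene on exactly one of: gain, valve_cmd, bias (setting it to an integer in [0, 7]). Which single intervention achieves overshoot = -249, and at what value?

set gain = 0

Intervening on gain: with other inputs at their observed values, overshoot = -27*gain - 249. Solving for -249 gives gain = 0, within [0, 7].
Intervening on valve_cmd: overshoot = -81*valve_cmd - 60. Reaching -249 requires valve_cmd = 7/3, not an integer.
Intervening on bias: overshoot = -18*bias - 699. Reaching -249 requires bias = -25, outside [0, 7].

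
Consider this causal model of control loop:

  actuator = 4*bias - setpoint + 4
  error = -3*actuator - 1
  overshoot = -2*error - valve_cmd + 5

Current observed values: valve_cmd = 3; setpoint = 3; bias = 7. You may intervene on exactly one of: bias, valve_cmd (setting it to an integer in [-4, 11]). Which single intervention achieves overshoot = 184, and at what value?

set valve_cmd = -3

Intervening on bias: overshoot = 24*bias + 10. Reaching 184 requires bias = 29/4, not an integer.
Intervening on valve_cmd: with other inputs at their observed values, overshoot = -valve_cmd + 181. Solving for 184 gives valve_cmd = -3, within [-4, 11].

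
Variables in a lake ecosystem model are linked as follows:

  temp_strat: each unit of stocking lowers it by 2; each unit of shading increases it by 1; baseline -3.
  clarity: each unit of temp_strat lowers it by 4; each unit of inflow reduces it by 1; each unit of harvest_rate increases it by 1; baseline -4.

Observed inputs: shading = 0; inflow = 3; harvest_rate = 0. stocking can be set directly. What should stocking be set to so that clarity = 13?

stocking = 1

Substituting into the temp_strat equation gives temp_strat = -2*stocking - 3.
So clarity = 8*stocking + 5.
Solve 8*stocking + 5 = 13: stocking = (13 - 5) / 8 = 1.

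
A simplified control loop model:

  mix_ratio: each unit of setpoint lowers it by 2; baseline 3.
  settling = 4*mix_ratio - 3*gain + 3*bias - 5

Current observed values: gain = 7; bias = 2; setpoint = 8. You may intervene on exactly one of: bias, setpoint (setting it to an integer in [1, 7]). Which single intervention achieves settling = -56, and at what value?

set setpoint = 6

Intervening on bias: settling = 3*bias - 78. Reaching -56 requires bias = 22/3, not an integer.
Intervening on setpoint: with other inputs at their observed values, settling = -8*setpoint - 8. Solving for -56 gives setpoint = 6, within [1, 7].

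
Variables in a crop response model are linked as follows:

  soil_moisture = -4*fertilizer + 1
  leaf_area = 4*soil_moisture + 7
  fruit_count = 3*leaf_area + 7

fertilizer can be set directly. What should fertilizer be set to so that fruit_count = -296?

Substituting into the leaf_area equation gives leaf_area = -16*fertilizer + 11.
So fruit_count = -48*fertilizer + 40.
Solve -48*fertilizer + 40 = -296: fertilizer = (-296 - 40) / -48 = 7.

fertilizer = 7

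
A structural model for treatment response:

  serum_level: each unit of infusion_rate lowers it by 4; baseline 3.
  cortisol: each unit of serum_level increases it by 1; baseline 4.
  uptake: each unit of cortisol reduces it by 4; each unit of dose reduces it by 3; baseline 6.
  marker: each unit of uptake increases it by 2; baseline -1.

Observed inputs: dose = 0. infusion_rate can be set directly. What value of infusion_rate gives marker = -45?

Substituting into the cortisol equation gives cortisol = -4*infusion_rate + 7.
uptake becomes 16*infusion_rate - 22.
Substituting into the marker equation gives marker = 32*infusion_rate - 45.
Solve 32*infusion_rate - 45 = -45: infusion_rate = (-45 + 45) / 32 = 0.

infusion_rate = 0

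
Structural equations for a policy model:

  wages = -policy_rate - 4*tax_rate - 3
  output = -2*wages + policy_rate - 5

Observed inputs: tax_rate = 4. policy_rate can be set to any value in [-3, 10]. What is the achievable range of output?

Substituting into the wages equation gives wages = -policy_rate - 19.
output becomes 3*policy_rate + 33.
Linear in policy_rate, so extremes are at the endpoints: policy_rate = -3 gives output = 24; policy_rate = 10 gives output = 63.

24 to 63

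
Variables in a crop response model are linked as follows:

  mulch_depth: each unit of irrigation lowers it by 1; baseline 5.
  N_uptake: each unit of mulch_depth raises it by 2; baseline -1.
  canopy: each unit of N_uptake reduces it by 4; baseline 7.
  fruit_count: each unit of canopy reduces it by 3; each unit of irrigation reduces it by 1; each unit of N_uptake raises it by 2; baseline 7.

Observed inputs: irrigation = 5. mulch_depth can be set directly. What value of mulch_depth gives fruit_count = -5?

mulch_depth = 1

Intervening on mulch_depth fixes its value directly, overriding its dependence on irrigation.
Substituting into the canopy equation gives canopy = -8*mulch_depth + 11.
fruit_count becomes 28*mulch_depth - 33.
Solve 28*mulch_depth - 33 = -5: mulch_depth = (-5 + 33) / 28 = 1.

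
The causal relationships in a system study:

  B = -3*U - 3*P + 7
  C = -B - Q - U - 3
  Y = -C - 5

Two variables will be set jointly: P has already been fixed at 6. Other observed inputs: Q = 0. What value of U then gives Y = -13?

U = 0

With P held at 6:
Substituting into the B equation gives B = -3*U - 11.
Substituting into the C equation gives C = 2*U + 8.
Y becomes -2*U - 13.
Solve -2*U - 13 = -13: U = (-13 + 13) / -2 = 0.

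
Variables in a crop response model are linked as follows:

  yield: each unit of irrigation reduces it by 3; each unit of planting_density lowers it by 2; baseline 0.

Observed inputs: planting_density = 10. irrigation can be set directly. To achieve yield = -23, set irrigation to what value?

Substituting into the yield equation gives yield = -3*irrigation - 20.
Solve -3*irrigation - 20 = -23: irrigation = (-23 + 20) / -3 = 1.

irrigation = 1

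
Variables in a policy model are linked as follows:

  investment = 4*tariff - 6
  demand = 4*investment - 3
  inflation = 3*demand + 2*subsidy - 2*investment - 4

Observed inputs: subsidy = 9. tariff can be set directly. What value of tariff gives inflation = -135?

Substituting into the demand equation gives demand = 16*tariff - 27.
Substituting into the inflation equation gives inflation = 40*tariff - 55.
Solve 40*tariff - 55 = -135: tariff = (-135 + 55) / 40 = -2.

tariff = -2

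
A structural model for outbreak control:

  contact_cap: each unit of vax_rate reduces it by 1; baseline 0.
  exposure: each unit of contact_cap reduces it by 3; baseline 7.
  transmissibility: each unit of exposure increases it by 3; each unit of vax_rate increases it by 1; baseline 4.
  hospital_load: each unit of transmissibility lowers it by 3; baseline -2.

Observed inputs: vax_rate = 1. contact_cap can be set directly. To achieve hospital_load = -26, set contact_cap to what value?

contact_cap = 2

Intervening on contact_cap fixes its value directly, overriding its dependence on vax_rate.
Substituting into the transmissibility equation gives transmissibility = -9*contact_cap + 26.
This gives hospital_load = 27*contact_cap - 80.
Solve 27*contact_cap - 80 = -26: contact_cap = (-26 + 80) / 27 = 2.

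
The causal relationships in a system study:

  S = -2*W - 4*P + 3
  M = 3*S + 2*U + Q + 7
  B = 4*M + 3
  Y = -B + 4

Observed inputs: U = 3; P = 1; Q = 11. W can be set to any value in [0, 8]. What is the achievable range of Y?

-83 to 109

Substituting into the S equation gives S = -2*W - 1.
Substituting into the M equation gives M = -6*W + 21.
Substituting into the B equation gives B = -24*W + 87.
Substituting into the Y equation gives Y = 24*W - 83.
Linear in W, so extremes are at the endpoints: W = 0 gives Y = -83; W = 8 gives Y = 109.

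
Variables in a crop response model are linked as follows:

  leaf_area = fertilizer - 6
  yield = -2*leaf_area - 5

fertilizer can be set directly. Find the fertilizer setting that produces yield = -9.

fertilizer = 8

Substituting into the yield equation gives yield = -2*fertilizer + 7.
Solve -2*fertilizer + 7 = -9: fertilizer = (-9 - 7) / -2 = 8.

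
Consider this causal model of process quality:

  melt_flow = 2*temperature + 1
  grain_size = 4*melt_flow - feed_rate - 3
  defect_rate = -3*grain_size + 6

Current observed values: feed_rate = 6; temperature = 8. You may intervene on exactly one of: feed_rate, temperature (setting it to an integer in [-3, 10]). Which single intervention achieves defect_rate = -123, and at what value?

Intervening on feed_rate: defect_rate = 3*feed_rate - 189. Reaching -123 requires feed_rate = 22, outside [-3, 10].
Intervening on temperature: with other inputs at their observed values, defect_rate = -24*temperature + 21. Solving for -123 gives temperature = 6, within [-3, 10].

set temperature = 6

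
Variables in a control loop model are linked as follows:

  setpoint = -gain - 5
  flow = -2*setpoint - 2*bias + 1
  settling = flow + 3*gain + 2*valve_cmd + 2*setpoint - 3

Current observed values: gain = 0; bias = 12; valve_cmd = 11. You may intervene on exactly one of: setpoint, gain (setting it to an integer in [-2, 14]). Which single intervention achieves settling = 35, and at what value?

set gain = 13

Intervening on setpoint: the paths from setpoint to settling cancel (net effect zero), leaving settling = -4; 35 is unreachable this way.
Intervening on gain: with other inputs at their observed values, settling = 3*gain - 4. Solving for 35 gives gain = 13, within [-2, 14].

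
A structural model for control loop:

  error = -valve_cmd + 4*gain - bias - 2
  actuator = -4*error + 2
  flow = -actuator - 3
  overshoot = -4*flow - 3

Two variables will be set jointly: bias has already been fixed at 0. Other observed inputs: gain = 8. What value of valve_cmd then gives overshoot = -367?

valve_cmd = 6

With bias held at 0:
Substituting into the error equation gives error = -valve_cmd + 30.
Substituting into the actuator equation gives actuator = 4*valve_cmd - 118.
flow becomes -4*valve_cmd + 115.
This gives overshoot = 16*valve_cmd - 463.
Solve 16*valve_cmd - 463 = -367: valve_cmd = (-367 + 463) / 16 = 6.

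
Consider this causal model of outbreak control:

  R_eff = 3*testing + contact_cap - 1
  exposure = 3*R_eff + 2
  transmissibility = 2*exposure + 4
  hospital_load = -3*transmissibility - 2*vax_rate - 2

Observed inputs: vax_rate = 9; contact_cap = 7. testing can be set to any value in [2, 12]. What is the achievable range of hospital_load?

-800 to -260

Substituting into the R_eff equation gives R_eff = 3*testing + 6.
Substituting into the exposure equation gives exposure = 9*testing + 20.
This gives transmissibility = 18*testing + 44.
So hospital_load = -54*testing - 152.
Linear in testing, so extremes are at the endpoints: testing = 2 gives hospital_load = -260; testing = 12 gives hospital_load = -800.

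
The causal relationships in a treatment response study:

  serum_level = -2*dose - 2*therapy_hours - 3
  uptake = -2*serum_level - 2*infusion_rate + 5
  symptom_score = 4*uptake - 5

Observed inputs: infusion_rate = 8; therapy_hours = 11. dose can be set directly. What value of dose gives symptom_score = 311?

dose = 10

Substituting into the serum_level equation gives serum_level = -2*dose - 25.
Substituting into the uptake equation gives uptake = 4*dose + 39.
Substituting into the symptom_score equation gives symptom_score = 16*dose + 151.
Solve 16*dose + 151 = 311: dose = (311 - 151) / 16 = 10.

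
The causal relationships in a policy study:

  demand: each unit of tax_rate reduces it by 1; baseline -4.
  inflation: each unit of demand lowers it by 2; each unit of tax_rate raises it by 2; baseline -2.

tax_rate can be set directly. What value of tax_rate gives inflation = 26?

tax_rate = 5

Substituting into the inflation equation gives inflation = 4*tax_rate + 6.
Solve 4*tax_rate + 6 = 26: tax_rate = (26 - 6) / 4 = 5.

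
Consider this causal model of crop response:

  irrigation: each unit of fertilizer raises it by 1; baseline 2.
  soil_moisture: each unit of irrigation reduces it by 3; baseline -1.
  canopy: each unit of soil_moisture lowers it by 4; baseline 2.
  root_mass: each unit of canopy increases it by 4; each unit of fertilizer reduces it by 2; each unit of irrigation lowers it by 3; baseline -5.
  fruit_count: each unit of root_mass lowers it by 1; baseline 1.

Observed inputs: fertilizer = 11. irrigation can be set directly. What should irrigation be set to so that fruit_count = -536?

Intervening on irrigation fixes its value directly, overriding its dependence on fertilizer.
Substituting into the canopy equation gives canopy = 12*irrigation + 6.
So root_mass = 45*irrigation - 3.
Substituting into the fruit_count equation gives fruit_count = -45*irrigation + 4.
Solve -45*irrigation + 4 = -536: irrigation = (-536 - 4) / -45 = 12.

irrigation = 12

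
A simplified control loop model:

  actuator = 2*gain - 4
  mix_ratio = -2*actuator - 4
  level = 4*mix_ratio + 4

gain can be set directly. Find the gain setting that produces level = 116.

gain = -6

Substituting into the mix_ratio equation gives mix_ratio = -4*gain + 4.
So level = -16*gain + 20.
Solve -16*gain + 20 = 116: gain = (116 - 20) / -16 = -6.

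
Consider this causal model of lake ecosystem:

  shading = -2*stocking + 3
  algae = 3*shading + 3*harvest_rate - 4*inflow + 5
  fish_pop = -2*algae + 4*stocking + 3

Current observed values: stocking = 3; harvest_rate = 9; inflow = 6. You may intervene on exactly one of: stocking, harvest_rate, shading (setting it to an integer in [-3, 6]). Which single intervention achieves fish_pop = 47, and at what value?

Intervening on stocking: fish_pop = 16*stocking - 31. Reaching 47 requires stocking = 39/8, not an integer.
Intervening on harvest_rate: with other inputs at their observed values, fish_pop = -6*harvest_rate + 71. Solving for 47 gives harvest_rate = 4, within [-3, 6].
Intervening on shading: fish_pop = -6*shading - 1. Reaching 47 requires shading = -8, outside [-3, 6].

set harvest_rate = 4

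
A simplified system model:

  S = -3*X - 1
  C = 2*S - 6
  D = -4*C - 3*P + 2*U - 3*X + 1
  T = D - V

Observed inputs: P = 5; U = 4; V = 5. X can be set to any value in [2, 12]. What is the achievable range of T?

Substituting into the C equation gives C = -6*X - 8.
Substituting into the D equation gives D = 21*X + 26.
So T = 21*X + 21.
Linear in X, so extremes are at the endpoints: X = 2 gives T = 63; X = 12 gives T = 273.

63 to 273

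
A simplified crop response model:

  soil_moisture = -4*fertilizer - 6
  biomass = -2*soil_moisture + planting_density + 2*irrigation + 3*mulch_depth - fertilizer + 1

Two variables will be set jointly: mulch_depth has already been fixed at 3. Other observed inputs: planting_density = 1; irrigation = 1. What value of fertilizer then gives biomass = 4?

fertilizer = -3

With mulch_depth held at 3:
Substituting into the biomass equation gives biomass = 7*fertilizer + 25.
Solve 7*fertilizer + 25 = 4: fertilizer = (4 - 25) / 7 = -3.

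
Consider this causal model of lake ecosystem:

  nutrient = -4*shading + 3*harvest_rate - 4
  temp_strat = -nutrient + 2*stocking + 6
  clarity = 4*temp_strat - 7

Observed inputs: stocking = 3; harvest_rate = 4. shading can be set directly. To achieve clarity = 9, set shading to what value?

Substituting into the nutrient equation gives nutrient = -4*shading + 8.
Substituting into the temp_strat equation gives temp_strat = 4*shading + 4.
So clarity = 16*shading + 9.
Solve 16*shading + 9 = 9: shading = (9 - 9) / 16 = 0.

shading = 0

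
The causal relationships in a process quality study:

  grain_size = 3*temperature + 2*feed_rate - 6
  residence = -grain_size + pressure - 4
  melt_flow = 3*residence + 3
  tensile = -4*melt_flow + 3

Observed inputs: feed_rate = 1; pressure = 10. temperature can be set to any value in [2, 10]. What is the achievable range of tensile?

-57 to 231

Substituting into the grain_size equation gives grain_size = 3*temperature - 4.
Substituting into the residence equation gives residence = -3*temperature + 10.
melt_flow becomes -9*temperature + 33.
Substituting into the tensile equation gives tensile = 36*temperature - 129.
Linear in temperature, so extremes are at the endpoints: temperature = 2 gives tensile = -57; temperature = 10 gives tensile = 231.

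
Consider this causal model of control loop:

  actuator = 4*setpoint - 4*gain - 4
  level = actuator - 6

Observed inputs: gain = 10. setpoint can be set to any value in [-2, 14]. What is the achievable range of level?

Substituting into the actuator equation gives actuator = 4*setpoint - 44.
So level = 4*setpoint - 50.
Linear in setpoint, so extremes are at the endpoints: setpoint = -2 gives level = -58; setpoint = 14 gives level = 6.

-58 to 6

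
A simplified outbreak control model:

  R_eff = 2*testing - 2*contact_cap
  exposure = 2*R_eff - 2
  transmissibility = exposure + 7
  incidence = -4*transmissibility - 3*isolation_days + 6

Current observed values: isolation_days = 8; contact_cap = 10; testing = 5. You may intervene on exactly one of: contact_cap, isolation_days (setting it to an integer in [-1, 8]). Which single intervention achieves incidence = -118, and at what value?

set contact_cap = 0

Intervening on contact_cap: with other inputs at their observed values, incidence = 16*contact_cap - 118. Solving for -118 gives contact_cap = 0, within [-1, 8].
Intervening on isolation_days: incidence = -3*isolation_days + 66. Reaching -118 requires isolation_days = 184/3, not an integer.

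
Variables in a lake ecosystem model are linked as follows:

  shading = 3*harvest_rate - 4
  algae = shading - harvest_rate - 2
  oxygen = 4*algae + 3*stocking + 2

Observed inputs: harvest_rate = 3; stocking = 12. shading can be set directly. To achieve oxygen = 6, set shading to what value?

Intervening on shading fixes its value directly, overriding its dependence on harvest_rate.
Substituting into the algae equation gives algae = shading - 5.
oxygen becomes 4*shading + 18.
Solve 4*shading + 18 = 6: shading = (6 - 18) / 4 = -3.

shading = -3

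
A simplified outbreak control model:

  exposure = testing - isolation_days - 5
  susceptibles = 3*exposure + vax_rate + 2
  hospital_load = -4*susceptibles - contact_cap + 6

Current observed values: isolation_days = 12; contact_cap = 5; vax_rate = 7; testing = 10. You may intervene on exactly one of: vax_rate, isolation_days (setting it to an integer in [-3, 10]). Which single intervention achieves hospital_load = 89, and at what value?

set vax_rate = -3

Intervening on vax_rate: with other inputs at their observed values, hospital_load = -4*vax_rate + 77. Solving for 89 gives vax_rate = -3, within [-3, 10].
Intervening on isolation_days: hospital_load = 12*isolation_days - 95. Reaching 89 requires isolation_days = 46/3, not an integer.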